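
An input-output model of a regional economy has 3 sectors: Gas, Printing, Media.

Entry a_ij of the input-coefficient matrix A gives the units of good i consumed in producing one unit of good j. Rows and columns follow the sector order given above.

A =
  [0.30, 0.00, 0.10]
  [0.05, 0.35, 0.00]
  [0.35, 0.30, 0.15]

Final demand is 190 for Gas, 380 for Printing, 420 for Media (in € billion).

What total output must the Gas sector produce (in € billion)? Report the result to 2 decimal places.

I − A =
  [   0.70     0.00    -0.10]
  [  -0.05     0.65     0.00]
  [  -0.35    -0.30     0.85]
Cofactors of I−A, C_ij = (−1)^(i+j)·(minor ij) (rows/columns in the sector order above):
  C_11 = (0.65)(0.85) − (0.00)(-0.30) = 0.5525
  C_12 = −[(-0.05)(0.85) − (0.00)(-0.35)] = 0.0425
  C_13 = (-0.05)(-0.30) − (0.65)(-0.35) = 0.2425
  C_21 = −[(0.00)(0.85) − (-0.10)(-0.30)] = 0.0300
  C_22 = (0.70)(0.85) − (-0.10)(-0.35) = 0.5600
  C_23 = −[(0.70)(-0.30) − (0.00)(-0.35)] = 0.2100
  C_31 = (0.00)(0.00) − (-0.10)(0.65) = 0.0650
  C_32 = −[(0.70)(0.00) − (-0.10)(-0.05)] = 0.0050
  C_33 = (0.70)(0.65) − (0.00)(-0.05) = 0.4550
det(I−A) = Σ_j (I−A)_1j·C_1j = (0.70)(0.5525) + (0.00)(0.0425) + (-0.10)(0.2425) = 0.3625
adj(I−A) = Cᵀ =
  [ 0.5525   0.0300   0.0650]
  [ 0.0425   0.5600   0.0050]
  [ 0.2425   0.2100   0.4550]
(I − A)⁻¹ = adj(I−A) / det(I−A) ≈
  [   1.5241     0.0828     0.1793]
  [   0.1172     1.5448     0.0138]
  [   0.6690     0.5793     1.2552]
x = (I − A)⁻¹ d = adj(I−A)·d / det(I−A), with det(I−A) = 0.3625:
  x_G = (0.5525·190 + 0.0300·380 + 0.0650·420) / 0.3625 = 143.675 / 0.3625 ≈ 396.34
  x_P = (0.0425·190 + 0.5600·380 + 0.0050·420) / 0.3625 = 222.975 / 0.3625 ≈ 615.10
  x_M = (0.2425·190 + 0.2100·380 + 0.4550·420) / 0.3625 = 316.975 / 0.3625 ≈ 874.41

x_G = 396.34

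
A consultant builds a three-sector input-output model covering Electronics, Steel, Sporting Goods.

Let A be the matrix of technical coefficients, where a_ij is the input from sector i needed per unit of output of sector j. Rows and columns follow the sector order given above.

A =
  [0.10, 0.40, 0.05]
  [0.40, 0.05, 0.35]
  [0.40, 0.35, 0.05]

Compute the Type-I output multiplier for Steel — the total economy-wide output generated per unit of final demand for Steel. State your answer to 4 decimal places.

m_2 = 3.6485

I − A =
  [   0.90    -0.40    -0.05]
  [  -0.40     0.95    -0.35]
  [  -0.40    -0.35     0.95]
Cofactors of I−A, C_ij = (−1)^(i+j)·(minor ij) (rows/columns in the sector order above):
  C_11 = (0.95)(0.95) − (-0.35)(-0.35) = 0.7800
  C_12 = −[(-0.40)(0.95) − (-0.35)(-0.40)] = 0.5200
  C_13 = (-0.40)(-0.35) − (0.95)(-0.40) = 0.5200
  C_21 = −[(-0.40)(0.95) − (-0.05)(-0.35)] = 0.3975
  C_22 = (0.90)(0.95) − (-0.05)(-0.40) = 0.8350
  C_23 = −[(0.90)(-0.35) − (-0.40)(-0.40)] = 0.4750
  C_31 = (-0.40)(-0.35) − (-0.05)(0.95) = 0.1875
  C_32 = −[(0.90)(-0.35) − (-0.05)(-0.40)] = 0.3350
  C_33 = (0.90)(0.95) − (-0.40)(-0.40) = 0.6950
det(I−A) = Σ_j (I−A)_1j·C_1j = (0.90)(0.7800) + (-0.40)(0.5200) + (-0.05)(0.5200) = 0.4680
adj(I−A) = Cᵀ =
  [ 0.7800   0.3975   0.1875]
  [ 0.5200   0.8350   0.3350]
  [ 0.5200   0.4750   0.6950]
(I − A)⁻¹ = adj(I−A) / det(I−A) ≈
  [   1.66667     0.84936     0.40064]
  [   1.11111     1.78419     0.71581]
  [   1.11111     1.01496     1.48504]
The output multiplier for sector j is the column-j sum of the Leontief inverse (I − A)⁻¹ = adj(I−A) / det(I−A).
Column 2 of adj(I−A): (0.3975, 0.8350, 0.4750); det(I−A) = 0.4680.
m_2 = (0.3975 + 0.8350 + 0.4750) / 0.4680 = 1.7075 / 0.4680 ≈ 3.6485.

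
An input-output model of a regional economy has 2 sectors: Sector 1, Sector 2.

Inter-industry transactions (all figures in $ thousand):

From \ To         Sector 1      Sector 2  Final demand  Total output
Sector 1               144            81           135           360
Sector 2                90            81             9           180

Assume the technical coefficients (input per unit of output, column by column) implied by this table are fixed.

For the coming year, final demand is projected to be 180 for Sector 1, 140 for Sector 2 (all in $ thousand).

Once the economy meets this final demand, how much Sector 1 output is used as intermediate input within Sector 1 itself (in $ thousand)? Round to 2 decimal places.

Technical coefficients a_ij = z_ij / X_j:
  a_11 = 144/360 = 0.40, a_21 = 90/360 = 0.25
  a_12 = 81/180 = 0.45, a_22 = 81/180 = 0.45
I − A =
  [   0.60    -0.45]
  [  -0.25     0.55]
det(I−A) = (0.60)(0.55) − (-0.45)(-0.25) = 0.2175
adj(I−A) = [[0.55, 0.45], [0.25, 0.60]]
(I − A)⁻¹ = adj(I−A) / det(I−A) ≈
  [   2.5287     2.0690]
  [   1.1494     2.7586]
First solve x = (I − A)⁻¹ d = adj(I−A)·d / det(I−A); in particular x_1 = (0.55·180 + 0.45·140) / 0.2175 = 162.00 / 0.2175 ≈ 744.8276.
Intermediate flow from 1 to 1: z_11 = a_11 · x_1 = 0.40 × 162.00 / 0.2175 = 64.80 / 0.2175 ≈ 297.93.

z_11 = 297.93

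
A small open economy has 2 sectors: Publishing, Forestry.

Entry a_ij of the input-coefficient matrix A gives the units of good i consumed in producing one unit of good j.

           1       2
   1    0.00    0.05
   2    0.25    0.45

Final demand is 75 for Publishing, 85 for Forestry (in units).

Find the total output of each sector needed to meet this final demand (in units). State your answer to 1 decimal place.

I − A =
  [   1.00    -0.05]
  [  -0.25     0.55]
det(I−A) = (1.00)(0.55) − (-0.05)(-0.25) = 0.5375
adj(I−A) = [[0.55, 0.05], [0.25, 1.00]]
(I − A)⁻¹ = adj(I−A) / det(I−A) ≈
  [   1.0233     0.0930]
  [   0.4651     1.8605]
x = (I − A)⁻¹ d = adj(I−A)·d / det(I−A), with det(I−A) = 0.5375:
  x_1 = (0.55·75 + 0.05·85) / 0.5375 = 45.50 / 0.5375 ≈ 84.7
  x_2 = (0.25·75 + 1.00·85) / 0.5375 = 103.75 / 0.5375 ≈ 193.0

x_1 = 84.7, x_2 = 193.0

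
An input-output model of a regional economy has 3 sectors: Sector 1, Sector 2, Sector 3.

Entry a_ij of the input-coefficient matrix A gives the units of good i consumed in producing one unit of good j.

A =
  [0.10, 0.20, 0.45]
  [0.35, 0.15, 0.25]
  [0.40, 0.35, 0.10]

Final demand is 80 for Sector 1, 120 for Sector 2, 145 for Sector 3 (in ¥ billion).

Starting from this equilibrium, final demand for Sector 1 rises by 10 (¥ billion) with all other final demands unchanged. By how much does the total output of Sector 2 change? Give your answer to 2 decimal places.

Δx_2 = 13.02

I − A =
  [   0.90    -0.20    -0.45]
  [  -0.35     0.85    -0.25]
  [  -0.40    -0.35     0.90]
Cofactors of I−A, C_ij = (−1)^(i+j)·(minor ij) (rows/columns in the sector order above):
  C_11 = (0.85)(0.90) − (-0.25)(-0.35) = 0.6775
  C_12 = −[(-0.35)(0.90) − (-0.25)(-0.40)] = 0.4150
  C_13 = (-0.35)(-0.35) − (0.85)(-0.40) = 0.4625
  C_21 = −[(-0.20)(0.90) − (-0.45)(-0.35)] = 0.3375
  C_22 = (0.90)(0.90) − (-0.45)(-0.40) = 0.6300
  C_23 = −[(0.90)(-0.35) − (-0.20)(-0.40)] = 0.3950
  C_31 = (-0.20)(-0.25) − (-0.45)(0.85) = 0.4325
  C_32 = −[(0.90)(-0.25) − (-0.45)(-0.35)] = 0.3825
  C_33 = (0.90)(0.85) − (-0.20)(-0.35) = 0.6950
det(I−A) = Σ_j (I−A)_1j·C_1j = (0.90)(0.6775) + (-0.20)(0.4150) + (-0.45)(0.4625) = 0.318625
adj(I−A) = Cᵀ =
  [ 0.6775   0.3375   0.4325]
  [ 0.4150   0.6300   0.3825]
  [ 0.4625   0.3950   0.6950]
(I − A)⁻¹ = adj(I−A) / det(I−A) ≈
  [   2.1263     1.0592     1.3574]
  [   1.3025     1.9772     1.2005]
  [   1.4515     1.2397     2.1812]
Δx = (I − A)⁻¹ Δd with Δd having +10 in the Sector 1 component and 0 elsewhere.
So Δx_2 = L_21 · (+10), where L_21 = adj(I−A)_21 / det(I−A) = 0.4150 / 0.318625.
Δx_2 = 0.4150 × (+10) / 0.318625 = 4.15 / 0.318625 ≈ 13.02.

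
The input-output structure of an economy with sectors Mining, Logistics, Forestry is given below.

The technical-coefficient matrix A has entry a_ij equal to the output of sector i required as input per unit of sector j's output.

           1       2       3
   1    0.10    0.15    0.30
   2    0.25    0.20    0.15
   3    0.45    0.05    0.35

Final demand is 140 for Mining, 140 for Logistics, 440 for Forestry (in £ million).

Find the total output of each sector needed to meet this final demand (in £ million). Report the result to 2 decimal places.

x_1 = 644.44, x_2 = 595.56, x_3 = 1168.89

I − A =
  [   0.90    -0.15    -0.30]
  [  -0.25     0.80    -0.15]
  [  -0.45    -0.05     0.65]
Cofactors of I−A, C_ij = (−1)^(i+j)·(minor ij) (rows/columns in the sector order above):
  C_11 = (0.80)(0.65) − (-0.15)(-0.05) = 0.5125
  C_12 = −[(-0.25)(0.65) − (-0.15)(-0.45)] = 0.2300
  C_13 = (-0.25)(-0.05) − (0.80)(-0.45) = 0.3725
  C_21 = −[(-0.15)(0.65) − (-0.30)(-0.05)] = 0.1125
  C_22 = (0.90)(0.65) − (-0.30)(-0.45) = 0.4500
  C_23 = −[(0.90)(-0.05) − (-0.15)(-0.45)] = 0.1125
  C_31 = (-0.15)(-0.15) − (-0.30)(0.80) = 0.2625
  C_32 = −[(0.90)(-0.15) − (-0.30)(-0.25)] = 0.2100
  C_33 = (0.90)(0.80) − (-0.15)(-0.25) = 0.6825
det(I−A) = Σ_j (I−A)_1j·C_1j = (0.90)(0.5125) + (-0.15)(0.2300) + (-0.30)(0.3725) = 0.3150
adj(I−A) = Cᵀ =
  [ 0.5125   0.1125   0.2625]
  [ 0.2300   0.4500   0.2100]
  [ 0.3725   0.1125   0.6825]
(I − A)⁻¹ = adj(I−A) / det(I−A) ≈
  [   1.6270     0.3571     0.8333]
  [   0.7302     1.4286     0.6667]
  [   1.1825     0.3571     2.1667]
x = (I − A)⁻¹ d = adj(I−A)·d / det(I−A), with det(I−A) = 0.3150:
  x_1 = (0.5125·140 + 0.1125·140 + 0.2625·440) / 0.3150 = 203.00 / 0.3150 ≈ 644.44
  x_2 = (0.2300·140 + 0.4500·140 + 0.2100·440) / 0.3150 = 187.60 / 0.3150 ≈ 595.56
  x_3 = (0.3725·140 + 0.1125·140 + 0.6825·440) / 0.3150 = 368.20 / 0.3150 ≈ 1168.89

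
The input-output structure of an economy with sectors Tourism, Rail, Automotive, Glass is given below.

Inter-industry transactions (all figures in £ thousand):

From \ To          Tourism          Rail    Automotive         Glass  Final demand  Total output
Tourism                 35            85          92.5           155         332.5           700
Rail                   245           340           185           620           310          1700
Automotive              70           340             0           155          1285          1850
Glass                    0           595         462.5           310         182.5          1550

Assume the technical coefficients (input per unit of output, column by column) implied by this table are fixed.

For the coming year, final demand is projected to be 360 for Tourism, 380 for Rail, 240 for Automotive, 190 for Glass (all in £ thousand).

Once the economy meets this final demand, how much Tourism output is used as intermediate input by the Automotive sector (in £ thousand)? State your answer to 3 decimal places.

Technical coefficients a_ij = z_ij / X_j:
  a_TT = 35/700 = 0.05, a_RT = 245/700 = 0.35, a_AT = 70/700 = 0.10, a_GT = 0/700 = 0.00
  a_TR = 85/1700 = 0.05, a_RR = 340/1700 = 0.20, a_AR = 340/1700 = 0.20, a_GR = 595/1700 = 0.35
  a_TA = 92.5/1850 = 0.05, a_RA = 185/1850 = 0.10, a_AA = 0/1850 = 0.00, a_GA = 462.5/1850 = 0.25
  a_TG = 155/1550 = 0.10, a_RG = 620/1550 = 0.40, a_AG = 155/1550 = 0.10, a_GG = 310/1550 = 0.20
I − A =
  [   0.95    -0.05    -0.05    -0.10]
  [  -0.35     0.80    -0.10    -0.40]
  [  -0.10    -0.20     1.00    -0.10]
  [   0.00    -0.35    -0.25     0.80]
Compute the cofactors C_ij = (−1)^(i+j)·(3×3 minor ij) of I−A; the adjugate is their transpose:
adj(I−A) = Cᵀ =
  [ 0.44050   0.08850   0.05750   0.10650]
  [ 0.28925   0.72975   0.19375   0.42525]
  [ 0.11825   0.19275   0.44875   0.16725]
  [ 0.16350   0.37950   0.22500   0.71550]
det(I−A) = Σ_j (I−A)_1j·C_1j = (0.95)(0.44050) + (-0.05)(0.28925) + (-0.05)(0.11825) + (-0.10)(0.16350) = 0.38175
(I − A)⁻¹ = adj(I−A) / det(I−A) ≈
  [   1.1539     0.2318     0.1506     0.2790]
  [   0.7577     1.9116     0.5075     1.1139]
  [   0.3098     0.5049     1.1755     0.4381]
  [   0.4283     0.9941     0.5894     1.8743]
First solve x = (I − A)⁻¹ d = adj(I−A)·d / det(I−A); in particular x_A = (0.11825·360 + 0.19275·380 + 0.44875·240 + 0.16725·190) / 0.38175 = 255.2925 / 0.38175 ≈ 668.74263.
Intermediate flow from T to A: z_TA = a_TA · x_A = 0.05 × 255.2925 / 0.38175 = 12.764625 / 0.38175 ≈ 33.437.

z_TA = 33.437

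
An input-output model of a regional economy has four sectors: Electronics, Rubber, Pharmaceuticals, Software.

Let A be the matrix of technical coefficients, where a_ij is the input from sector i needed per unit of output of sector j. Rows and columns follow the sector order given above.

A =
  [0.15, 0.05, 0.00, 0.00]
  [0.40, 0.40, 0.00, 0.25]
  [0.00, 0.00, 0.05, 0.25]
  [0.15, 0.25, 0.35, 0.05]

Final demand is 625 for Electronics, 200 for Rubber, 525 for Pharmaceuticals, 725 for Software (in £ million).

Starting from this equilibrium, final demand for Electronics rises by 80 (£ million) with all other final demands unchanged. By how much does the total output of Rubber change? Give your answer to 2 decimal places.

I − A =
  [   0.85    -0.05     0.00     0.00]
  [  -0.40     0.60     0.00    -0.25]
  [   0.00     0.00     0.95    -0.25]
  [  -0.15    -0.25    -0.35     0.95]
Compute the cofactors C_ij = (−1)^(i+j)·(3×3 minor ij) of I−A; the adjugate is their transpose:
adj(I−A) = Cᵀ =
  [ 0.429625   0.040750   0.004375   0.011875]
  [ 0.361625   0.692750   0.074375   0.201875]
  [ 0.047500   0.055000   0.410500   0.122500]
  [ 0.180500   0.209000   0.171500   0.465500]
det(I−A) = Σ_j (I−A)_1j·C_1j = (0.85)(0.429625) + (-0.05)(0.361625) + (0.00)(0.047500) + (0.00)(0.180500) = 0.3471
(I − A)⁻¹ = adj(I−A) / det(I−A) ≈
  [   1.2378     0.1174     0.0126     0.0342]
  [   1.0418     1.9958     0.2143     0.5816]
  [   0.1368     0.1585     1.1827     0.3529]
  [   0.5200     0.6021     0.4941     1.3411]
Δx = (I − A)⁻¹ Δd with Δd having +80 in the Electronics component and 0 elsewhere.
So Δx_2 = L_21 · (+80), where L_21 = adj(I−A)_21 / det(I−A) = 0.361625 / 0.3471.
Δx_2 = 0.361625 × (+80) / 0.3471 = 28.93 / 0.3471 ≈ 83.35.

Δx_2 = 83.35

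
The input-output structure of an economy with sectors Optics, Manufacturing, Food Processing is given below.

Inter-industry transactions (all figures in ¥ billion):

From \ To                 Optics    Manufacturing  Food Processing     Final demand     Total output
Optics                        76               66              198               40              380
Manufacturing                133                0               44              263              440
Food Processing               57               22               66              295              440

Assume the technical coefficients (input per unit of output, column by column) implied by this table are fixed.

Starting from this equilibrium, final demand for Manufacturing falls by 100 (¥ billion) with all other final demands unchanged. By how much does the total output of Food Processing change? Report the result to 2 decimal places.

Technical coefficients a_ij = z_ij / X_j:
  a_11 = 76/380 = 0.20, a_21 = 133/380 = 0.35, a_31 = 57/380 = 0.15
  a_12 = 66/440 = 0.15, a_22 = 0/440 = 0.00, a_32 = 22/440 = 0.05
  a_13 = 198/440 = 0.45, a_23 = 44/440 = 0.10, a_33 = 66/440 = 0.15
I − A =
  [   0.80    -0.15    -0.45]
  [  -0.35     1.00    -0.10]
  [  -0.15    -0.05     0.85]
Cofactors of I−A, C_ij = (−1)^(i+j)·(minor ij) (rows/columns in the sector order above):
  C_11 = (1.00)(0.85) − (-0.10)(-0.05) = 0.8450
  C_12 = −[(-0.35)(0.85) − (-0.10)(-0.15)] = 0.3125
  C_13 = (-0.35)(-0.05) − (1.00)(-0.15) = 0.1675
  C_21 = −[(-0.15)(0.85) − (-0.45)(-0.05)] = 0.1500
  C_22 = (0.80)(0.85) − (-0.45)(-0.15) = 0.6125
  C_23 = −[(0.80)(-0.05) − (-0.15)(-0.15)] = 0.0625
  C_31 = (-0.15)(-0.10) − (-0.45)(1.00) = 0.4650
  C_32 = −[(0.80)(-0.10) − (-0.45)(-0.35)] = 0.2375
  C_33 = (0.80)(1.00) − (-0.15)(-0.35) = 0.7475
det(I−A) = Σ_j (I−A)_1j·C_1j = (0.80)(0.8450) + (-0.15)(0.3125) + (-0.45)(0.1675) = 0.55375
adj(I−A) = Cᵀ =
  [ 0.8450   0.1500   0.4650]
  [ 0.3125   0.6125   0.2375]
  [ 0.1675   0.0625   0.7475]
(I − A)⁻¹ = adj(I−A) / det(I−A) ≈
  [   1.5260     0.2709     0.8397]
  [   0.5643     1.1061     0.4289]
  [   0.3025     0.1129     1.3499]
Δx = (I − A)⁻¹ Δd with Δd having -100 in the Manufacturing component and 0 elsewhere.
So Δx_3 = L_32 · (-100), where L_32 = adj(I−A)_32 / det(I−A) = 0.0625 / 0.55375.
Δx_3 = 0.0625 × (-100) / 0.55375 = -6.25 / 0.55375 ≈ -11.29.

Δx_3 = -11.29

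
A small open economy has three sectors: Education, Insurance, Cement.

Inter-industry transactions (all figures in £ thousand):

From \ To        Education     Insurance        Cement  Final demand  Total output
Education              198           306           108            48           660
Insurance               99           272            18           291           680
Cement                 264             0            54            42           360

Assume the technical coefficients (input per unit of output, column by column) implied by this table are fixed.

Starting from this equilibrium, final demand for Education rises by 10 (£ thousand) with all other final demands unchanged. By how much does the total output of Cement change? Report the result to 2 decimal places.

Technical coefficients a_ij = z_ij / X_j:
  a_EE = 198/660 = 0.30, a_IE = 99/660 = 0.15, a_CE = 264/660 = 0.40
  a_EI = 306/680 = 0.45, a_II = 272/680 = 0.40, a_CI = 0/680 = 0.00
  a_EC = 108/360 = 0.30, a_IC = 18/360 = 0.05, a_CC = 54/360 = 0.15
I − A =
  [   0.70    -0.45    -0.30]
  [  -0.15     0.60    -0.05]
  [  -0.40     0.00     0.85]
Cofactors of I−A, C_ij = (−1)^(i+j)·(minor ij) (rows/columns in the sector order above):
  C_11 = (0.60)(0.85) − (-0.05)(0.00) = 0.5100
  C_12 = −[(-0.15)(0.85) − (-0.05)(-0.40)] = 0.1475
  C_13 = (-0.15)(0.00) − (0.60)(-0.40) = 0.2400
  C_21 = −[(-0.45)(0.85) − (-0.30)(0.00)] = 0.3825
  C_22 = (0.70)(0.85) − (-0.30)(-0.40) = 0.4750
  C_23 = −[(0.70)(0.00) − (-0.45)(-0.40)] = 0.1800
  C_31 = (-0.45)(-0.05) − (-0.30)(0.60) = 0.2025
  C_32 = −[(0.70)(-0.05) − (-0.30)(-0.15)] = 0.0800
  C_33 = (0.70)(0.60) − (-0.45)(-0.15) = 0.3525
det(I−A) = Σ_j (I−A)_1j·C_1j = (0.70)(0.5100) + (-0.45)(0.1475) + (-0.30)(0.2400) = 0.218625
adj(I−A) = Cᵀ =
  [ 0.5100   0.3825   0.2025]
  [ 0.1475   0.4750   0.0800]
  [ 0.2400   0.1800   0.3525]
(I − A)⁻¹ = adj(I−A) / det(I−A) ≈
  [   2.3328     1.7496     0.9262]
  [   0.6747     2.1727     0.3659]
  [   1.0978     0.8233     1.6123]
Δx = (I − A)⁻¹ Δd with Δd having +10 in the Education component and 0 elsewhere.
So Δx_C = L_CE · (+10), where L_CE = adj(I−A)_CE / det(I−A) = 0.2400 / 0.218625.
Δx_C = 0.2400 × (+10) / 0.218625 = 2.40 / 0.218625 ≈ 10.98.

Δx_C = 10.98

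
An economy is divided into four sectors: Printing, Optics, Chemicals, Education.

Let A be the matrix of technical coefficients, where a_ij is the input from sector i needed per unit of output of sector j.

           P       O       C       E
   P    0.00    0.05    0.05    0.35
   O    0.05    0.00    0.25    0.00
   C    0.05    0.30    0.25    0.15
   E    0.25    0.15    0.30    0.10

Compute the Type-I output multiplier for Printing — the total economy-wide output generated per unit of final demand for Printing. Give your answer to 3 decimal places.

I − A =
  [   1.00    -0.05    -0.05    -0.35]
  [  -0.05     1.00    -0.25     0.00]
  [  -0.05    -0.30     0.75    -0.15]
  [  -0.25    -0.15    -0.30     0.90]
Compute the cofactors C_ij = (−1)^(i+j)·(3×3 minor ij) of I−A; the adjugate is their transpose:
adj(I−A) = Cᵀ =
  [ 0.556875   0.117000   0.174375   0.245625]
  [ 0.052125   0.555000   0.210625   0.055375]
  [ 0.097125   0.273000   0.807625   0.172375]
  [ 0.195750   0.216000   0.352750   0.669250]
det(I−A) = Σ_j (I−A)_1j·C_1j = (1.00)(0.556875) + (-0.05)(0.052125) + (-0.05)(0.097125) + (-0.35)(0.195750) = 0.4809
(I − A)⁻¹ = adj(I−A) / det(I−A) ≈
  [   1.1580     0.2433     0.3626     0.5108]
  [   0.1084     1.1541     0.4380     0.1151]
  [   0.2020     0.5677     1.6794     0.3584]
  [   0.4070     0.4492     0.7335     1.3917]
The output multiplier for sector j is the column-j sum of the Leontief inverse (I − A)⁻¹ = adj(I−A) / det(I−A).
Column P of adj(I−A): (0.556875, 0.052125, 0.097125, 0.195750); det(I−A) = 0.4809.
m_P = (0.556875 + 0.052125 + 0.097125 + 0.195750) / 0.4809 = 0.901875 / 0.4809 ≈ 1.875.

m_P = 1.875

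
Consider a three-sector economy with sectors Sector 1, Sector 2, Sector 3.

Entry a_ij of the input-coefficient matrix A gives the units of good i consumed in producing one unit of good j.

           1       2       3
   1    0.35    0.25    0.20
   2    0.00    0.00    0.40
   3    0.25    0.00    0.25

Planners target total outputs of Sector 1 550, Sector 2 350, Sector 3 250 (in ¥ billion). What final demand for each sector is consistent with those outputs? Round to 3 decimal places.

d_1 = 220.000, d_2 = 250.000, d_3 = 50.000

I − A =
  [   0.65    -0.25    -0.20]
  [   0.00     1.00    -0.40]
  [  -0.25     0.00     0.75]
d = (I − A) x:
  d_1 = (+0.65)·550 + (-0.25)·350 + (-0.20)·250 = 220.000
  d_2 = (+0.00)·550 + (+1.00)·350 + (-0.40)·250 = 250.000
  d_3 = (-0.25)·550 + (+0.00)·350 + (+0.75)·250 = 50.000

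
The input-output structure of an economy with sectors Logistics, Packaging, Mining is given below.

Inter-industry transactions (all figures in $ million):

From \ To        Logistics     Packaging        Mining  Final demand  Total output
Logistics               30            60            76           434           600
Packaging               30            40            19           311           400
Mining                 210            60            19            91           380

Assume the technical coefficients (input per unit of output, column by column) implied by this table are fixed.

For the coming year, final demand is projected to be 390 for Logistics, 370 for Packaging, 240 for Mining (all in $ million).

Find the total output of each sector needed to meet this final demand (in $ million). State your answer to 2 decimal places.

x_L = 601.13, x_P = 475.01, x_M = 549.10

Technical coefficients a_ij = z_ij / X_j:
  a_LL = 30/600 = 0.05, a_PL = 30/600 = 0.05, a_ML = 210/600 = 0.35
  a_LP = 60/400 = 0.15, a_PP = 40/400 = 0.10, a_MP = 60/400 = 0.15
  a_LM = 76/380 = 0.20, a_PM = 19/380 = 0.05, a_MM = 19/380 = 0.05
I − A =
  [   0.95    -0.15    -0.20]
  [  -0.05     0.90    -0.05]
  [  -0.35    -0.15     0.95]
Cofactors of I−A, C_ij = (−1)^(i+j)·(minor ij) (rows/columns in the sector order above):
  C_11 = (0.90)(0.95) − (-0.05)(-0.15) = 0.8475
  C_12 = −[(-0.05)(0.95) − (-0.05)(-0.35)] = 0.0650
  C_13 = (-0.05)(-0.15) − (0.90)(-0.35) = 0.3225
  C_21 = −[(-0.15)(0.95) − (-0.20)(-0.15)] = 0.1725
  C_22 = (0.95)(0.95) − (-0.20)(-0.35) = 0.8325
  C_23 = −[(0.95)(-0.15) − (-0.15)(-0.35)] = 0.1950
  C_31 = (-0.15)(-0.05) − (-0.20)(0.90) = 0.1875
  C_32 = −[(0.95)(-0.05) − (-0.20)(-0.05)] = 0.0575
  C_33 = (0.95)(0.90) − (-0.15)(-0.05) = 0.8475
det(I−A) = Σ_j (I−A)_1j·C_1j = (0.95)(0.8475) + (-0.15)(0.0650) + (-0.20)(0.3225) = 0.730875
adj(I−A) = Cᵀ =
  [ 0.8475   0.1725   0.1875]
  [ 0.0650   0.8325   0.0575]
  [ 0.3225   0.1950   0.8475]
(I − A)⁻¹ = adj(I−A) / det(I−A) ≈
  [   1.1596     0.2360     0.2565]
  [   0.0889     1.1390     0.0787]
  [   0.4413     0.2668     1.1596]
x = (I − A)⁻¹ d = adj(I−A)·d / det(I−A), with det(I−A) = 0.730875:
  x_L = (0.8475·390 + 0.1725·370 + 0.1875·240) / 0.730875 = 439.35 / 0.730875 ≈ 601.13
  x_P = (0.0650·390 + 0.8325·370 + 0.0575·240) / 0.730875 = 347.175 / 0.730875 ≈ 475.01
  x_M = (0.3225·390 + 0.1950·370 + 0.8475·240) / 0.730875 = 401.325 / 0.730875 ≈ 549.10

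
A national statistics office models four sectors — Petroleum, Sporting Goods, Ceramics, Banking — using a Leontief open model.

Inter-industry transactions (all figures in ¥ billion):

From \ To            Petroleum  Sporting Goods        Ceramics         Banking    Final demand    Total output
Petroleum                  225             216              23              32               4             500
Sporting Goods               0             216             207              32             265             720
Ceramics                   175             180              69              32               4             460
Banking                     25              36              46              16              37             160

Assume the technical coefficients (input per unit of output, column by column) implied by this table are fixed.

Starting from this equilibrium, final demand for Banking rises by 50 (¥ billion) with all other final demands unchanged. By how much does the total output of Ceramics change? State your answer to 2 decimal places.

Technical coefficients a_ij = z_ij / X_j:
  a_PP = 225/500 = 0.45, a_SP = 0/500 = 0.00, a_CP = 175/500 = 0.35, a_BP = 25/500 = 0.05
  a_PS = 216/720 = 0.30, a_SS = 216/720 = 0.30, a_CS = 180/720 = 0.25, a_BS = 36/720 = 0.05
  a_PC = 23/460 = 0.05, a_SC = 207/460 = 0.45, a_CC = 69/460 = 0.15, a_BC = 46/460 = 0.10
  a_PB = 32/160 = 0.20, a_SB = 32/160 = 0.20, a_CB = 32/160 = 0.20, a_BB = 16/160 = 0.10
I − A =
  [   0.55    -0.30    -0.05    -0.20]
  [   0.00     0.70    -0.45    -0.20]
  [  -0.35    -0.25     0.85    -0.20]
  [  -0.05    -0.05    -0.10     0.90]
Compute the cofactors C_ij = (−1)^(i+j)·(3×3 minor ij) of I−A; the adjugate is their transpose:
adj(I−A) = Cᵀ =
  [ 0.402250   0.248750   0.177000   0.184000]
  [ 0.161750   0.378000   0.229750   0.171000]
  [ 0.226500   0.227750   0.331000   0.174500]
  [ 0.056500   0.060125   0.059375   0.205875]
det(I−A) = Σ_j (I−A)_1j·C_1j = (0.55)(0.402250) + (-0.30)(0.161750) + (-0.05)(0.226500) + (-0.20)(0.056500) = 0.1500875
(I − A)⁻¹ = adj(I−A) / det(I−A) ≈
  [   2.6801     1.6574     1.1793     1.2260]
  [   1.0777     2.5185     1.5308     1.1393]
  [   1.5091     1.5174     2.2054     1.1627]
  [   0.3764     0.4006     0.3956     1.3717]
Δx = (I − A)⁻¹ Δd with Δd having +50 in the Banking component and 0 elsewhere.
So Δx_C = L_CB · (+50), where L_CB = adj(I−A)_CB / det(I−A) = 0.174500 / 0.1500875.
Δx_C = 0.174500 × (+50) / 0.1500875 = 8.725 / 0.1500875 ≈ 58.13.

Δx_C = 58.13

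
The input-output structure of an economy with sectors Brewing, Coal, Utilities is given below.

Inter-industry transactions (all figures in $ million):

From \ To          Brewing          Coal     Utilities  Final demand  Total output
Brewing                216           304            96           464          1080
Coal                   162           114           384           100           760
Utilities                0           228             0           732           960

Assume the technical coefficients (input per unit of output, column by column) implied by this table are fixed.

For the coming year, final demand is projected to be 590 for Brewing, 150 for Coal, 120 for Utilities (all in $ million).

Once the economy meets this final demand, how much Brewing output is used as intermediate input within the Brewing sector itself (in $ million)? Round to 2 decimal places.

z_BB = 201.96

Technical coefficients a_ij = z_ij / X_j:
  a_BB = 216/1080 = 0.20, a_CB = 162/1080 = 0.15, a_UB = 0/1080 = 0.00
  a_BC = 304/760 = 0.40, a_CC = 114/760 = 0.15, a_UC = 228/760 = 0.30
  a_BU = 96/960 = 0.10, a_CU = 384/960 = 0.40, a_UU = 0/960 = 0.00
I − A =
  [   0.80    -0.40    -0.10]
  [  -0.15     0.85    -0.40]
  [   0.00    -0.30     1.00]
Cofactors of I−A, C_ij = (−1)^(i+j)·(minor ij) (rows/columns in the sector order above):
  C_11 = (0.85)(1.00) − (-0.40)(-0.30) = 0.7300
  C_12 = −[(-0.15)(1.00) − (-0.40)(0.00)] = 0.1500
  C_13 = (-0.15)(-0.30) − (0.85)(0.00) = 0.0450
  C_21 = −[(-0.40)(1.00) − (-0.10)(-0.30)] = 0.4300
  C_22 = (0.80)(1.00) − (-0.10)(0.00) = 0.8000
  C_23 = −[(0.80)(-0.30) − (-0.40)(0.00)] = 0.2400
  C_31 = (-0.40)(-0.40) − (-0.10)(0.85) = 0.2450
  C_32 = −[(0.80)(-0.40) − (-0.10)(-0.15)] = 0.3350
  C_33 = (0.80)(0.85) − (-0.40)(-0.15) = 0.6200
det(I−A) = Σ_j (I−A)_1j·C_1j = (0.80)(0.7300) + (-0.40)(0.1500) + (-0.10)(0.0450) = 0.5195
adj(I−A) = Cᵀ =
  [ 0.7300   0.4300   0.2450]
  [ 0.1500   0.8000   0.3350]
  [ 0.0450   0.2400   0.6200]
(I − A)⁻¹ = adj(I−A) / det(I−A) ≈
  [   1.4052     0.8277     0.4716]
  [   0.2887     1.5399     0.6449]
  [   0.0866     0.4620     1.1935]
First solve x = (I − A)⁻¹ d = adj(I−A)·d / det(I−A); in particular x_B = (0.7300·590 + 0.4300·150 + 0.2450·120) / 0.5195 = 524.60 / 0.5195 ≈ 1009.8171.
Intermediate flow from B to B: z_BB = a_BB · x_B = 0.20 × 524.60 / 0.5195 = 104.92 / 0.5195 ≈ 201.96.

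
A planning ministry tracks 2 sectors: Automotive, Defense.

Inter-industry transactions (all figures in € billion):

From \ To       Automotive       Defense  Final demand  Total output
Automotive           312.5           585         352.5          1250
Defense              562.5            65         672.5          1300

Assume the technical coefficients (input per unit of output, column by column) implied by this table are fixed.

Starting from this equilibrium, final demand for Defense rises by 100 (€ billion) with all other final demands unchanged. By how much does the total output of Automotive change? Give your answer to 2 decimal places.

Technical coefficients a_ij = z_ij / X_j:
  a_AA = 312.5/1250 = 0.25, a_DA = 562.5/1250 = 0.45
  a_AD = 585/1300 = 0.45, a_DD = 65/1300 = 0.05
I − A =
  [   0.75    -0.45]
  [  -0.45     0.95]
det(I−A) = (0.75)(0.95) − (-0.45)(-0.45) = 0.5100
adj(I−A) = [[0.95, 0.45], [0.45, 0.75]]
(I − A)⁻¹ = adj(I−A) / det(I−A) ≈
  [   1.8627     0.8824]
  [   0.8824     1.4706]
Δx = (I − A)⁻¹ Δd with Δd having +100 in the Defense component and 0 elsewhere.
So Δx_A = L_AD · (+100), where L_AD = adj(I−A)_AD / det(I−A) = 0.45 / 0.5100.
Δx_A = 0.45 × (+100) / 0.5100 = 45.00 / 0.5100 ≈ 88.24.

Δx_A = 88.24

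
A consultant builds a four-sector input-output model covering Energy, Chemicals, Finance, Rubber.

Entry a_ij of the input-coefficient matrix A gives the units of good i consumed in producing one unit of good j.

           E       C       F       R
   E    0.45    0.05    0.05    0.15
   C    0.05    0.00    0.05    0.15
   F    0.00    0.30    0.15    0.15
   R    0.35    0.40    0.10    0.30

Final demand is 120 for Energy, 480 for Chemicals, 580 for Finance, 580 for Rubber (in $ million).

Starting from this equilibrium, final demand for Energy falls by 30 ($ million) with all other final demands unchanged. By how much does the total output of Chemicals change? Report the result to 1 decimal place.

I − A =
  [   0.55    -0.05    -0.05    -0.15]
  [  -0.05     1.00    -0.05    -0.15]
  [   0.00    -0.30     0.85    -0.15]
  [  -0.35    -0.40    -0.10     0.70]
Compute the cofactors C_ij = (−1)^(i+j)·(3×3 minor ij) of I−A; the adjugate is their transpose:
adj(I−A) = Cᵀ =
  [ 0.511000   0.098000   0.052500   0.141750]
  [ 0.076250   0.271750   0.030000   0.081000]
  [ 0.081750   0.135375   0.292125   0.109125]
  [ 0.310750   0.223625   0.085125   0.456375]
det(I−A) = Σ_j (I−A)_1j·C_1j = (0.55)(0.511000) + (-0.05)(0.076250) + (-0.05)(0.081750) + (-0.15)(0.310750) = 0.2265375
(I − A)⁻¹ = adj(I−A) / det(I−A) ≈
  [   2.2557     0.4326     0.2317     0.6257]
  [   0.3366     1.1996     0.1324     0.3576]
  [   0.3609     0.5976     1.2895     0.4817]
  [   1.3717     0.9871     0.3758     2.0146]
Δx = (I − A)⁻¹ Δd with Δd having -30 in the Energy component and 0 elsewhere.
So Δx_C = L_CE · (-30), where L_CE = adj(I−A)_CE / det(I−A) = 0.076250 / 0.2265375.
Δx_C = 0.076250 × (-30) / 0.2265375 = -2.2875 / 0.2265375 ≈ -10.1.

Δx_C = -10.1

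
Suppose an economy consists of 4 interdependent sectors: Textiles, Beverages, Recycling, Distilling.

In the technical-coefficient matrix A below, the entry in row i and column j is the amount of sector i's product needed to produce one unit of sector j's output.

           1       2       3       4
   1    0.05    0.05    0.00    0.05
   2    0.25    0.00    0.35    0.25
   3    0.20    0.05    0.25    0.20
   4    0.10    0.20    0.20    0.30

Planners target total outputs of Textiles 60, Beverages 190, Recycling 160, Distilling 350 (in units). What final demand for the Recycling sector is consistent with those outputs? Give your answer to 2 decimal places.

I − A =
  [   0.95    -0.05     0.00    -0.05]
  [  -0.25     1.00    -0.35    -0.25]
  [  -0.20    -0.05     0.75    -0.20]
  [  -0.10    -0.20    -0.20     0.70]
d = (I − A) x:
  d_1 = (+0.95)·60 + (-0.05)·190 + (+0.00)·160 + (-0.05)·350 = 30.00
  d_2 = (-0.25)·60 + (+1.00)·190 + (-0.35)·160 + (-0.25)·350 = 31.50
  d_3 = (-0.20)·60 + (-0.05)·190 + (+0.75)·160 + (-0.20)·350 = 28.50
  d_4 = (-0.10)·60 + (-0.20)·190 + (-0.20)·160 + (+0.70)·350 = 169.00

d_3 = 28.50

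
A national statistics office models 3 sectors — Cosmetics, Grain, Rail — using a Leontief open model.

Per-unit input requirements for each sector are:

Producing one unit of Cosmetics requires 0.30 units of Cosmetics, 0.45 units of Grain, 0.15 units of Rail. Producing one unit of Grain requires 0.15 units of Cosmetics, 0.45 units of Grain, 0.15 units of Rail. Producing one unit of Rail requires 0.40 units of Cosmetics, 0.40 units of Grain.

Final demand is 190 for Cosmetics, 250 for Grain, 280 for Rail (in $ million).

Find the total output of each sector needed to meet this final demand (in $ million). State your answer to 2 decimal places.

x_C = 1084.75, x_G = 1867.80, x_R = 722.88

I − A =
  [   0.70    -0.15    -0.40]
  [  -0.45     0.55    -0.40]
  [  -0.15    -0.15     1.00]
Cofactors of I−A, C_ij = (−1)^(i+j)·(minor ij) (rows/columns in the sector order above):
  C_11 = (0.55)(1.00) − (-0.40)(-0.15) = 0.4900
  C_12 = −[(-0.45)(1.00) − (-0.40)(-0.15)] = 0.5100
  C_13 = (-0.45)(-0.15) − (0.55)(-0.15) = 0.1500
  C_21 = −[(-0.15)(1.00) − (-0.40)(-0.15)] = 0.2100
  C_22 = (0.70)(1.00) − (-0.40)(-0.15) = 0.6400
  C_23 = −[(0.70)(-0.15) − (-0.15)(-0.15)] = 0.1275
  C_31 = (-0.15)(-0.40) − (-0.40)(0.55) = 0.2800
  C_32 = −[(0.70)(-0.40) − (-0.40)(-0.45)] = 0.4600
  C_33 = (0.70)(0.55) − (-0.15)(-0.45) = 0.3175
det(I−A) = Σ_j (I−A)_1j·C_1j = (0.70)(0.4900) + (-0.15)(0.5100) + (-0.40)(0.1500) = 0.2065
adj(I−A) = Cᵀ =
  [ 0.4900   0.2100   0.2800]
  [ 0.5100   0.6400   0.4600]
  [ 0.1500   0.1275   0.3175]
(I − A)⁻¹ = adj(I−A) / det(I−A) ≈
  [   2.3729     1.0169     1.3559]
  [   2.4697     3.0993     2.2276]
  [   0.7264     0.6174     1.5375]
x = (I − A)⁻¹ d = adj(I−A)·d / det(I−A), with det(I−A) = 0.2065:
  x_C = (0.4900·190 + 0.2100·250 + 0.2800·280) / 0.2065 = 224.00 / 0.2065 ≈ 1084.75
  x_G = (0.5100·190 + 0.6400·250 + 0.4600·280) / 0.2065 = 385.70 / 0.2065 ≈ 1867.80
  x_R = (0.1500·190 + 0.1275·250 + 0.3175·280) / 0.2065 = 149.275 / 0.2065 ≈ 722.88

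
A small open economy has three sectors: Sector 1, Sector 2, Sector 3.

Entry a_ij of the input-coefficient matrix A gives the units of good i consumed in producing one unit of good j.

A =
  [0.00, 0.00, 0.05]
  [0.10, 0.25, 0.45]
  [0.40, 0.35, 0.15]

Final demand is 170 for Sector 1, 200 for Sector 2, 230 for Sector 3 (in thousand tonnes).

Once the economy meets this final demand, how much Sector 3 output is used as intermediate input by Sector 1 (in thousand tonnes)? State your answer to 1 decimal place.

I − A =
  [   1.00     0.00    -0.05]
  [  -0.10     0.75    -0.45]
  [  -0.40    -0.35     0.85]
Cofactors of I−A, C_ij = (−1)^(i+j)·(minor ij) (rows/columns in the sector order above):
  C_11 = (0.75)(0.85) − (-0.45)(-0.35) = 0.4800
  C_12 = −[(-0.10)(0.85) − (-0.45)(-0.40)] = 0.2650
  C_13 = (-0.10)(-0.35) − (0.75)(-0.40) = 0.3350
  C_21 = −[(0.00)(0.85) − (-0.05)(-0.35)] = 0.0175
  C_22 = (1.00)(0.85) − (-0.05)(-0.40) = 0.8300
  C_23 = −[(1.00)(-0.35) − (0.00)(-0.40)] = 0.3500
  C_31 = (0.00)(-0.45) − (-0.05)(0.75) = 0.0375
  C_32 = −[(1.00)(-0.45) − (-0.05)(-0.10)] = 0.4550
  C_33 = (1.00)(0.75) − (0.00)(-0.10) = 0.7500
det(I−A) = Σ_j (I−A)_1j·C_1j = (1.00)(0.4800) + (0.00)(0.2650) + (-0.05)(0.3350) = 0.46325
adj(I−A) = Cᵀ =
  [ 0.4800   0.0175   0.0375]
  [ 0.2650   0.8300   0.4550]
  [ 0.3350   0.3500   0.7500]
(I − A)⁻¹ = adj(I−A) / det(I−A) ≈
  [   1.0362     0.0378     0.0809]
  [   0.5720     1.7917     0.9822]
  [   0.7232     0.7555     1.6190]
First solve x = (I − A)⁻¹ d = adj(I−A)·d / det(I−A); in particular x_1 = (0.4800·170 + 0.0175·200 + 0.0375·230) / 0.46325 = 93.725 / 0.46325 ≈ 202.321.
Intermediate flow from 3 to 1: z_31 = a_31 · x_1 = 0.40 × 93.725 / 0.46325 = 37.49 / 0.46325 ≈ 80.9.

z_31 = 80.9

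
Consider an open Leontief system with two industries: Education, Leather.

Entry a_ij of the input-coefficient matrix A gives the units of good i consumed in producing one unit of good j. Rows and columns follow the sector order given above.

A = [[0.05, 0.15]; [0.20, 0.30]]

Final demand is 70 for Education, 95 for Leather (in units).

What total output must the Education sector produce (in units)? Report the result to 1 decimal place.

I − A =
  [   0.95    -0.15]
  [  -0.20     0.70]
det(I−A) = (0.95)(0.70) − (-0.15)(-0.20) = 0.6350
adj(I−A) = [[0.70, 0.15], [0.20, 0.95]]
(I − A)⁻¹ = adj(I−A) / det(I−A) ≈
  [   1.1024     0.2362]
  [   0.3150     1.4961]
x = (I − A)⁻¹ d = adj(I−A)·d / det(I−A), with det(I−A) = 0.6350:
  x_E = (0.70·70 + 0.15·95) / 0.6350 = 63.25 / 0.6350 ≈ 99.6
  x_L = (0.20·70 + 0.95·95) / 0.6350 = 104.25 / 0.6350 ≈ 164.2

x_E = 99.6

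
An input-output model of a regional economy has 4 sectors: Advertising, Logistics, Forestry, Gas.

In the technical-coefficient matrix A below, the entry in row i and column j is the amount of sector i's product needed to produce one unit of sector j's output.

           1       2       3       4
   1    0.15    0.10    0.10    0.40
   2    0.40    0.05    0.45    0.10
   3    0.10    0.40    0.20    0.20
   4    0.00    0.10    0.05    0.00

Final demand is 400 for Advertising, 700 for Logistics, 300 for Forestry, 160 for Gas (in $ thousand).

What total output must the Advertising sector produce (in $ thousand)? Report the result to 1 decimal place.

I − A =
  [   0.85    -0.10    -0.10    -0.40]
  [  -0.40     0.95    -0.45    -0.10]
  [  -0.10    -0.40     0.80    -0.20]
  [   0.00    -0.10    -0.05     1.00]
Compute the cofactors C_ij = (−1)^(i+j)·(3×3 minor ij) of I−A; the adjugate is their transpose:
adj(I−A) = Cᵀ =
  [ 0.551500   0.161000   0.176500   0.272000]
  [ 0.361500   0.659500   0.434750   0.297500]
  [ 0.262000   0.371000   0.743000   0.290500]
  [ 0.049250   0.084500   0.080625   0.431000]
det(I−A) = Σ_j (I−A)_1j·C_1j = (0.85)(0.551500) + (-0.10)(0.361500) + (-0.10)(0.262000) + (-0.40)(0.049250) = 0.386725
(I − A)⁻¹ = adj(I−A) / det(I−A) ≈
  [   1.4261     0.4163     0.4564     0.7033]
  [   0.9348     1.7053     1.1242     0.7693]
  [   0.6775     0.9593     1.9213     0.7512]
  [   0.1274     0.2185     0.2085     1.1145]
x = (I − A)⁻¹ d = adj(I−A)·d / det(I−A), with det(I−A) = 0.386725:
  x_1 = (0.551500·400 + 0.161000·700 + 0.176500·300 + 0.272000·160) / 0.386725 = 429.77 / 0.386725 ≈ 1111.3
  x_2 = (0.361500·400 + 0.659500·700 + 0.434750·300 + 0.297500·160) / 0.386725 = 784.275 / 0.386725 ≈ 2028.0
  x_3 = (0.262000·400 + 0.371000·700 + 0.743000·300 + 0.290500·160) / 0.386725 = 633.88 / 0.386725 ≈ 1639.1
  x_4 = (0.049250·400 + 0.084500·700 + 0.080625·300 + 0.431000·160) / 0.386725 = 171.9975 / 0.386725 ≈ 444.8

x_1 = 1111.3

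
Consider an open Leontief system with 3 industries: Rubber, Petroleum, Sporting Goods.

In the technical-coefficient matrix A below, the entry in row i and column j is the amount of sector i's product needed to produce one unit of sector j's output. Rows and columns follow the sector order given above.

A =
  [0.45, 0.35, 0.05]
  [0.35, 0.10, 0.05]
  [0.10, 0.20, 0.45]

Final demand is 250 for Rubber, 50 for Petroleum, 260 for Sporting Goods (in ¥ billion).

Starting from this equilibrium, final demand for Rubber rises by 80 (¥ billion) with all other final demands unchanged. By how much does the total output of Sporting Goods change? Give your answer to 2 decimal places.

I − A =
  [   0.55    -0.35    -0.05]
  [  -0.35     0.90    -0.05]
  [  -0.10    -0.20     0.55]
Cofactors of I−A, C_ij = (−1)^(i+j)·(minor ij) (rows/columns in the sector order above):
  C_11 = (0.90)(0.55) − (-0.05)(-0.20) = 0.4850
  C_12 = −[(-0.35)(0.55) − (-0.05)(-0.10)] = 0.1975
  C_13 = (-0.35)(-0.20) − (0.90)(-0.10) = 0.1600
  C_21 = −[(-0.35)(0.55) − (-0.05)(-0.20)] = 0.2025
  C_22 = (0.55)(0.55) − (-0.05)(-0.10) = 0.2975
  C_23 = −[(0.55)(-0.20) − (-0.35)(-0.10)] = 0.1450
  C_31 = (-0.35)(-0.05) − (-0.05)(0.90) = 0.0625
  C_32 = −[(0.55)(-0.05) − (-0.05)(-0.35)] = 0.0450
  C_33 = (0.55)(0.90) − (-0.35)(-0.35) = 0.3725
det(I−A) = Σ_j (I−A)_1j·C_1j = (0.55)(0.4850) + (-0.35)(0.1975) + (-0.05)(0.1600) = 0.189625
adj(I−A) = Cᵀ =
  [ 0.4850   0.2025   0.0625]
  [ 0.1975   0.2975   0.0450]
  [ 0.1600   0.1450   0.3725]
(I − A)⁻¹ = adj(I−A) / det(I−A) ≈
  [   2.5577     1.0679     0.3296]
  [   1.0415     1.5689     0.2373]
  [   0.8438     0.7647     1.9644]
Δx = (I − A)⁻¹ Δd with Δd having +80 in the Rubber component and 0 elsewhere.
So Δx_3 = L_31 · (+80), where L_31 = adj(I−A)_31 / det(I−A) = 0.1600 / 0.189625.
Δx_3 = 0.1600 × (+80) / 0.189625 = 12.80 / 0.189625 ≈ 67.50.

Δx_3 = 67.50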